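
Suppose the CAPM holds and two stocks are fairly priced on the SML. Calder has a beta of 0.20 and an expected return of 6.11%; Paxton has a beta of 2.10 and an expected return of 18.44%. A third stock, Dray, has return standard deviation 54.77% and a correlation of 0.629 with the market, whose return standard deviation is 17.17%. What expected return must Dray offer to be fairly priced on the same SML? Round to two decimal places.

17.83%

MRP = (18.44% − 6.11%) / (2.10 − 0.20) = 6.4895%
R_f = 6.11% − 0.20 × 6.4895% = 4.8121%
β_Dray = ρ·σ_i/σ_m = 0.629 × 54.77 / 17.17 = 2.0064
E(R_Dray) = R_f + β × MRP = 4.8121% + 2.0064 × 6.4895% = 17.83%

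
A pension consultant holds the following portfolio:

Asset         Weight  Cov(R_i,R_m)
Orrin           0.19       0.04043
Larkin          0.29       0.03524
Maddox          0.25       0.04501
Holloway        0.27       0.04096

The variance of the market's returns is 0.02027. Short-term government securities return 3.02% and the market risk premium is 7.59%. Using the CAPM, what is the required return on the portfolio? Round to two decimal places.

β_Orrin = 0.04043 / 0.02027 = 1.9946
β_Larkin = 0.03524 / 0.02027 = 1.7385
β_Maddox = 0.04501 / 0.02027 = 2.2205
β_Holloway = 0.04096 / 0.02027 = 2.0207
β_P = Σ w_i β_i = 0.19×1.9946 + 0.29×1.7385 + 0.25×2.2205 + 0.27×2.0207 = 1.9839
E(R_P) = R_f + β_P × MRP = 3.02% + 1.9839 × 7.59% = 18.08%

18.08%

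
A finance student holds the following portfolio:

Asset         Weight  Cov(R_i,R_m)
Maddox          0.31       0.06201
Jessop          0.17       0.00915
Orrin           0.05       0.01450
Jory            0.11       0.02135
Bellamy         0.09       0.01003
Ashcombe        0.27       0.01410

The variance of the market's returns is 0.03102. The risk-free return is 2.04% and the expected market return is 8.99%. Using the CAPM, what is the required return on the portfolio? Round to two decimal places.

8.44%

β_Maddox = 0.06201 / 0.03102 = 1.9990
β_Jessop = 0.00915 / 0.03102 = 0.2950
β_Orrin = 0.01450 / 0.03102 = 0.4674
β_Jory = 0.02135 / 0.03102 = 0.6883
β_Bellamy = 0.01003 / 0.03102 = 0.3233
β_Ashcombe = 0.01410 / 0.03102 = 0.4545
β_P = Σ w_i β_i = 0.31×1.9990 + 0.17×0.2950 + 0.05×0.4674 + 0.11×0.6883 + 0.09×0.3233 + 0.27×0.4545 = 0.9207
MRP = 8.99% − 2.04% = 6.95%
E(R_P) = R_f + β_P × MRP = 2.04% + 0.9207 × 6.95% = 8.44%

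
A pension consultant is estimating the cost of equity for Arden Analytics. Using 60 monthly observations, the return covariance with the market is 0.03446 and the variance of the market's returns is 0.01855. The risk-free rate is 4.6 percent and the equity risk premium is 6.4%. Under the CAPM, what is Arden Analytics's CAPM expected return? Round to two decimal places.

16.49%

β = Cov(R_i, R_m) / Var(R_m) = 0.03446 / 0.01855 = 1.8577
E(R) = R_f + β × MRP = 4.6% + 1.8577 × 6.4% = 16.49%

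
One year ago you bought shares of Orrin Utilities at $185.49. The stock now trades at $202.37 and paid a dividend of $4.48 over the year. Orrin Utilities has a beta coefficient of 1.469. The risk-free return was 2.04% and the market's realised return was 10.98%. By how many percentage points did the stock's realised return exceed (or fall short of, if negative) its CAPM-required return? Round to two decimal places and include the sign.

-3.66%

Realised HPR = (P1 + D1 − P0) / P0 = (202.37 + 4.48 − 185.49) / 185.49 = 21.36 / 185.49 = 11.5154%
MRP = 10.98% − 2.04% = 8.94%
CAPM required = R_f + β·MRP = 2.04% + 1.469 × 8.94% = 15.17286%
α = realised − required = 11.5154% − 15.17286% = -3.66%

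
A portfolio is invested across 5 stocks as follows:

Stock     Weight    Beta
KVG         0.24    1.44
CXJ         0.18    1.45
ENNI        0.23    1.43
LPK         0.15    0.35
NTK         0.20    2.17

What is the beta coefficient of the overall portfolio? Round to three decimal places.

1.422

β_P = Σ w_i β_i = 0.24×1.44 + 0.18×1.45 + 0.23×1.43 + 0.15×0.35 + 0.20×2.17 = 1.4220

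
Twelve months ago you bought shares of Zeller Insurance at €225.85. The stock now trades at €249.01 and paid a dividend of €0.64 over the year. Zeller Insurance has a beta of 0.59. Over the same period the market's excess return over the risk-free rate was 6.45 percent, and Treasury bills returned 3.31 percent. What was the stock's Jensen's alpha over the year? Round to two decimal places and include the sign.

Realised HPR = (P1 + D1 − P0) / P0 = (249.01 + 0.64 − 225.85) / 225.85 = 23.80 / 225.85 = 10.5380%
CAPM required = R_f + β·MRP = 3.31% + 0.59 × 6.45% = 7.1155%
α = realised − required = 10.5380% − 7.1155% = +3.42%

+3.42%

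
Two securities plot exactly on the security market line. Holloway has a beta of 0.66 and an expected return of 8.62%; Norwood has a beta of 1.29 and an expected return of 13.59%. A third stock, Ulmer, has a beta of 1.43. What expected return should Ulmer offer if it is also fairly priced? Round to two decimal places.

14.69%

MRP (SML slope) = (13.59% − 8.62%) / (1.29 − 0.66) = 4.97% / 0.63 = 7.8889%
R_f (intercept) = 8.62% − 0.66 × 7.8889% = 3.4133%
E(R_Ulmer) = R_f + β × MRP = 3.4133% + 1.43 × 7.8889% = 14.69%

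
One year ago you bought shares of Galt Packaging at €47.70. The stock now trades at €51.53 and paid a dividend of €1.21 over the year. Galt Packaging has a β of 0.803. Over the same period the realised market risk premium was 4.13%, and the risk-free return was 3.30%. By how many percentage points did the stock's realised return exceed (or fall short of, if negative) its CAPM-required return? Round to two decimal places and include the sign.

+3.95%

Realised HPR = (P1 + D1 − P0) / P0 = (51.53 + 1.21 − 47.70) / 47.70 = 5.04 / 47.70 = 10.5660%
CAPM required = R_f + β·MRP = 3.30% + 0.803 × 4.13% = 6.61639%
α = realised − required = 10.5660% − 6.61639% = +3.95%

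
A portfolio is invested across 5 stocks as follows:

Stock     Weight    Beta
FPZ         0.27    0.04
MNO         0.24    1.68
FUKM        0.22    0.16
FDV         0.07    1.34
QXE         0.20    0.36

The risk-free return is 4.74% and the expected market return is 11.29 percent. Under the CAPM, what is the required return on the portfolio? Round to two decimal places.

8.77%

β_P = Σ w_i β_i = 0.27×0.04 + 0.24×1.68 + 0.22×0.16 + 0.07×1.34 + 0.20×0.36 = 0.6150
MRP = 11.29% − 4.74% = 6.55%
E(R_P) = R_f + β_P × MRP = 4.74% + 0.6150 × 6.55% = 8.77%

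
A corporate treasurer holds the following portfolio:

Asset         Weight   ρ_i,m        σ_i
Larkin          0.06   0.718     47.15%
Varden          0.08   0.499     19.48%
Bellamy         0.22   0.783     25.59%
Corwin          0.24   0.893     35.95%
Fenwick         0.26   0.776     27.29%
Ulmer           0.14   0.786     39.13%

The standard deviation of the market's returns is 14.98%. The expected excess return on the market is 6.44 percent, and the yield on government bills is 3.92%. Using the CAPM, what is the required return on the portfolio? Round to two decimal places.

14.55%

β_Larkin = 0.718 × 47.15% / 14.98% = 2.2599
β_Varden = 0.499 × 19.48% / 14.98% = 0.6489
β_Bellamy = 0.783 × 25.59% / 14.98% = 1.3376
β_Corwin = 0.893 × 35.95% / 14.98% = 2.1431
β_Fenwick = 0.776 × 27.29% / 14.98% = 1.4137
β_Ulmer = 0.786 × 39.13% / 14.98% = 2.0531
β_P = Σ w_i β_i = 0.06×2.2599 + 0.08×0.6489 + 0.22×1.3376 + 0.24×2.1431 + 0.26×1.4137 + 0.14×2.0531 = 1.6511
E(R_P) = R_f + β_P × MRP = 3.92% + 1.6511 × 6.44% = 14.55%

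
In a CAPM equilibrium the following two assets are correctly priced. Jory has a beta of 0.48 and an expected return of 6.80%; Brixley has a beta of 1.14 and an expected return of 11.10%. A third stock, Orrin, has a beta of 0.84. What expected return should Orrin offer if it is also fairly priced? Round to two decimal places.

9.15%

MRP (SML slope) = (11.10% − 6.80%) / (1.14 − 0.48) = 4.30% / 0.66 = 6.5152%
R_f (intercept) = 6.80% − 0.48 × 6.5152% = 3.6727%
E(R_Orrin) = R_f + β × MRP = 3.6727% + 0.84 × 6.5152% = 9.15%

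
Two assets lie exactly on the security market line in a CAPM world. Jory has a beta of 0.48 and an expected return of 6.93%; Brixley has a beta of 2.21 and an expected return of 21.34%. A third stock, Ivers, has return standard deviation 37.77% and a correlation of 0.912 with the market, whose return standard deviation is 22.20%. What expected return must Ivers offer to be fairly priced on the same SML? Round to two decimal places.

MRP = (21.34% − 6.93%) / (2.21 − 0.48) = 8.3295%
R_f = 6.93% − 0.48 × 8.3295% = 2.9318%
β_Ivers = ρ·σ_i/σ_m = 0.912 × 37.77 / 22.20 = 1.5516
E(R_Ivers) = R_f + β × MRP = 2.9318% + 1.5516 × 8.3295% = 15.86%

15.86%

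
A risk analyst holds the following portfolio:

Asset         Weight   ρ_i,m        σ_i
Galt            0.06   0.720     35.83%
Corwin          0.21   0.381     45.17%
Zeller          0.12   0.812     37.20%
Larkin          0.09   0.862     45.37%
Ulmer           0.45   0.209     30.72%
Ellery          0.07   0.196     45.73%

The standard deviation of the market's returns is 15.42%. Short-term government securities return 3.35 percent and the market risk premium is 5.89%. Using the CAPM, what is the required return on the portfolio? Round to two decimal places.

9.39%

β_Galt = 0.720 × 35.83% / 15.42% = 1.6730
β_Corwin = 0.381 × 45.17% / 15.42% = 1.1161
β_Zeller = 0.812 × 37.20% / 15.42% = 1.9589
β_Larkin = 0.862 × 45.37% / 15.42% = 2.5362
β_Ulmer = 0.209 × 30.72% / 15.42% = 0.4164
β_Ellery = 0.196 × 45.73% / 15.42% = 0.5813
β_P = Σ w_i β_i = 0.06×1.6730 + 0.21×1.1161 + 0.12×1.9589 + 0.09×2.5362 + 0.45×0.4164 + 0.07×0.5813 = 1.0262
E(R_P) = R_f + β_P × MRP = 3.35% + 1.0262 × 5.89% = 9.39%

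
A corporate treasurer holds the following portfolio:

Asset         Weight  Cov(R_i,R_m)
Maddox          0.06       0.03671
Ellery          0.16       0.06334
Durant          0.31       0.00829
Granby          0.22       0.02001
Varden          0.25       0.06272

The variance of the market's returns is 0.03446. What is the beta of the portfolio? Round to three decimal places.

1.015

β_Maddox = 0.03671 / 0.03446 = 1.0653
β_Ellery = 0.06334 / 0.03446 = 1.8381
β_Durant = 0.00829 / 0.03446 = 0.2406
β_Granby = 0.02001 / 0.03446 = 0.5807
β_Varden = 0.06272 / 0.03446 = 1.8201
β_P = Σ w_i β_i = 0.06×1.0653 + 0.16×1.8381 + 0.31×0.2406 + 0.22×0.5807 + 0.25×1.8201 = 1.0154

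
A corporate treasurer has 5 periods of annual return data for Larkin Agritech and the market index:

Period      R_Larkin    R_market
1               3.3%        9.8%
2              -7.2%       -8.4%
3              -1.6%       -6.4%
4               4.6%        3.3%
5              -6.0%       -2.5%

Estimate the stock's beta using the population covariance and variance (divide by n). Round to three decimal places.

0.576

Mean R_i = (3.3 − 7.2 − 1.6 + 4.6 − 6.0) / 5 = -1.3800%
Mean R_m = (9.8 − 8.4 − 6.4 + 3.3 − 2.5) / 5 = -0.8400%
Σ(R_i − R̄_i)(R_m − R̄_m) = 127.4440  ⇒  Cov = 127.4440 / 5 = 25.4888
Σ(R_m − R̄_m)² = 221.1720  ⇒  Var(R_m) = 221.1720 / 5 = 44.2344
β = Cov / Var(R_m) = 25.4888 / 44.2344 = 0.5762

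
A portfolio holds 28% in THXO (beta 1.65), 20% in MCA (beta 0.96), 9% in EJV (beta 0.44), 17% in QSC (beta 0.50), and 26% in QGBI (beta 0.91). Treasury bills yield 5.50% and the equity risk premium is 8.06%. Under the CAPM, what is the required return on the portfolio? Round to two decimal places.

13.68%

β_P = Σ w_i β_i = 0.28×1.65 + 0.20×0.96 + 0.09×0.44 + 0.17×0.50 + 0.26×0.91 = 1.0152
E(R_P) = R_f + β_P × MRP = 5.50% + 1.0152 × 8.06% = 13.68%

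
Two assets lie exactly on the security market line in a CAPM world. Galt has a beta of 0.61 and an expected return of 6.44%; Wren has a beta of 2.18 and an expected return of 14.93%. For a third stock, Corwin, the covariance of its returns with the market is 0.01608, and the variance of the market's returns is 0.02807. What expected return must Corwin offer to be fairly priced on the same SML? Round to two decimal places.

6.24%

MRP = (14.93% − 6.44%) / (2.18 − 0.61) = 5.4076%
R_f = 6.44% − 0.61 × 5.4076% = 3.1414%
β_Corwin = Cov / Var(R_m) = 0.01608 / 0.02807 = 0.5729
E(R_Corwin) = R_f + β × MRP = 3.1414% + 0.5729 × 5.4076% = 6.24%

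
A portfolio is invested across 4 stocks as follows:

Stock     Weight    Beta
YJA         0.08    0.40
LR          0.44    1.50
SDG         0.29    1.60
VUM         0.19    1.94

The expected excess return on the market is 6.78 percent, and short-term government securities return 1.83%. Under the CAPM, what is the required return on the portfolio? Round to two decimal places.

β_P = Σ w_i β_i = 0.08×0.40 + 0.44×1.50 + 0.29×1.60 + 0.19×1.94 = 1.5246
E(R_P) = R_f + β_P × MRP = 1.83% + 1.5246 × 6.78% = 12.17%

12.17%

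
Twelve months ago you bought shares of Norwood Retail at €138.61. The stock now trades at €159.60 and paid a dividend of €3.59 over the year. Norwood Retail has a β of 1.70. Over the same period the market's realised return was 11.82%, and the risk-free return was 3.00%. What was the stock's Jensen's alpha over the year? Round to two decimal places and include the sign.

Realised HPR = (P1 + D1 − P0) / P0 = (159.60 + 3.59 − 138.61) / 138.61 = 24.58 / 138.61 = 17.7332%
MRP = 11.82% − 3.00% = 8.82%
CAPM required = R_f + β·MRP = 3.00% + 1.70 × 8.82% = 17.9940%
α = realised − required = 17.7332% − 17.9940% = -0.26%

-0.26%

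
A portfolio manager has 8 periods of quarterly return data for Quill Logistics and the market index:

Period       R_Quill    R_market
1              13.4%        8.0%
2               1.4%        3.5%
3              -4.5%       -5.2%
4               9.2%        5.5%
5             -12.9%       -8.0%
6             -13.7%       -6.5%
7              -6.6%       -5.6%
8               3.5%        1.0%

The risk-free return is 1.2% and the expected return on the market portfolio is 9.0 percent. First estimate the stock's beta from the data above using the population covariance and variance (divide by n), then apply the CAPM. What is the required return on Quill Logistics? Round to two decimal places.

13.23%

Mean R_i = (13.4 + 1.4 − 4.5 + 9.2 − 12.9 − 13.7 − 6.6 + 3.5) / 8 = -1.2750%
Mean R_m = (8.0 + 3.5 − 5.2 + 5.5 − 8.0 − 6.5 − 5.6 + 1.0) / 8 = -0.9125%
Σ(R_i − R̄_i)(R_m − R̄_m) = 409.5025  ⇒  Cov = 409.5025 / 8 = 51.1878
Σ(R_m − R̄_m)² = 265.4888  ⇒  Var(R_m) = 265.4888 / 8 = 33.1861
β = Cov / Var(R_m) = 51.1878 / 33.1861 = 1.5424
MRP = 9.0% − 1.2% = 7.80%
E(R) = R_f + β × MRP = 1.2% + 1.5424 × 7.8% = 13.23%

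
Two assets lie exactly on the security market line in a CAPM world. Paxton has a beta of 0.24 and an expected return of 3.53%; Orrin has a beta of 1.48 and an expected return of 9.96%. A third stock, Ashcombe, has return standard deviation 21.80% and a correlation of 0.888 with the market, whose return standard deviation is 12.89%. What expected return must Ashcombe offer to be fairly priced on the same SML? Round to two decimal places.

MRP = (9.96% − 3.53%) / (1.48 − 0.24) = 5.1855%
R_f = 3.53% − 0.24 × 5.1855% = 2.2855%
β_Ashcombe = ρ·σ_i/σ_m = 0.888 × 21.80 / 12.89 = 1.5018
E(R_Ashcombe) = R_f + β × MRP = 2.2855% + 1.5018 × 5.1855% = 10.07%

10.07%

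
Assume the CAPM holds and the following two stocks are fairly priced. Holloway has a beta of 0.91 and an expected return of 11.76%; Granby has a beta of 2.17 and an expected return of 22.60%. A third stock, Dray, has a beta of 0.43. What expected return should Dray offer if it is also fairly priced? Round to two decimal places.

MRP (SML slope) = (22.60% − 11.76%) / (2.17 − 0.91) = 10.84% / 1.26 = 8.6032%
R_f (intercept) = 11.76% − 0.91 × 8.6032% = 3.9311%
E(R_Dray) = R_f + β × MRP = 3.9311% + 0.43 × 8.6032% = 7.63%

7.63%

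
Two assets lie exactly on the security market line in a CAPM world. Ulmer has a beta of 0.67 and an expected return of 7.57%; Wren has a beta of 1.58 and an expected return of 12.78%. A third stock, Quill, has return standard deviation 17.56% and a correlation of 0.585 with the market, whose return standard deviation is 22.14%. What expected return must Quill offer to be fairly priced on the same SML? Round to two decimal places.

6.39%

MRP = (12.78% − 7.57%) / (1.58 − 0.67) = 5.7253%
R_f = 7.57% − 0.67 × 5.7253% = 3.7340%
β_Quill = ρ·σ_i/σ_m = 0.585 × 17.56 / 22.14 = 0.4640
E(R_Quill) = R_f + β × MRP = 3.7340% + 0.4640 × 5.7253% = 6.39%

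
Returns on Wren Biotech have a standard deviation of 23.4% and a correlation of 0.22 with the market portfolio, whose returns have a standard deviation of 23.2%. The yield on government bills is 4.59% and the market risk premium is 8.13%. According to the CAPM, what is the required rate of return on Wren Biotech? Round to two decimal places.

6.39%

β = ρ × σ_i / σ_m = 0.22 × 23.4% / 23.2% = 0.2219
E(R) = 4.59% + 0.2219 × 8.13% = 6.39%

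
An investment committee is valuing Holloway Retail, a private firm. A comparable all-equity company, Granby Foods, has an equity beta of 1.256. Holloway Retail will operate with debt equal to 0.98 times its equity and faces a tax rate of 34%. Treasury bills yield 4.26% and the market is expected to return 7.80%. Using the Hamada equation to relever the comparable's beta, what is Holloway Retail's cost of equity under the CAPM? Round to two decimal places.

11.58%

β_L = β_U × [1 + (1 − t)(D/E)] = 1.256 × [1 + (1 − 0.34) × 0.98]
    = 1.256 × [1 + 0.66 × 0.98] = 1.256 × 1.6468 = 2.0684
MRP = 7.80% − 4.26% = 3.54%
E(R) = R_f + β_L × MRP = 4.26% + 2.0684 × 3.54% = 11.58%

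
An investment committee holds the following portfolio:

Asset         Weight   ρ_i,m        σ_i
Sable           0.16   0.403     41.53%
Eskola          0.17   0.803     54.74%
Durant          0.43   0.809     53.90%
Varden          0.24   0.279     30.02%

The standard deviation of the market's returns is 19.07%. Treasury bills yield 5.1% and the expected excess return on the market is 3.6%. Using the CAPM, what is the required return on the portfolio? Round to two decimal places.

10.94%

β_Sable = 0.403 × 41.53% / 19.07% = 0.8776
β_Eskola = 0.803 × 54.74% / 19.07% = 2.3050
β_Durant = 0.809 × 53.90% / 19.07% = 2.2866
β_Varden = 0.279 × 30.02% / 19.07% = 0.4392
β_P = Σ w_i β_i = 0.16×0.8776 + 0.17×2.3050 + 0.43×2.2866 + 0.24×0.4392 = 1.6209
E(R_P) = R_f + β_P × MRP = 5.1% + 1.6209 × 3.6% = 10.94%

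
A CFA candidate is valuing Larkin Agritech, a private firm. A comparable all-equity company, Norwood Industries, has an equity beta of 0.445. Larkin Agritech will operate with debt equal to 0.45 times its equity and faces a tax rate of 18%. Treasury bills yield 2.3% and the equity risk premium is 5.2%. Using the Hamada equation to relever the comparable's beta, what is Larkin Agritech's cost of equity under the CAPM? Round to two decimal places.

5.47%

β_L = β_U × [1 + (1 − t)(D/E)] = 0.445 × [1 + (1 − 0.18) × 0.45]
    = 0.445 × [1 + 0.82 × 0.45] = 0.445 × 1.3690 = 0.6092
E(R) = R_f + β_L × MRP = 2.3% + 0.6092 × 5.2% = 5.47%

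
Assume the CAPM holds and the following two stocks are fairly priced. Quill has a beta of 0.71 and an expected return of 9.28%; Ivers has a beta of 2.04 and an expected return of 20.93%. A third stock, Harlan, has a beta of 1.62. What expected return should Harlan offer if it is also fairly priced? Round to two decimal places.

MRP (SML slope) = (20.93% − 9.28%) / (2.04 − 0.71) = 11.65% / 1.33 = 8.7594%
R_f (intercept) = 9.28% − 0.71 × 8.7594% = 3.0608%
E(R_Harlan) = R_f + β × MRP = 3.0608% + 1.62 × 8.7594% = 17.25%

17.25%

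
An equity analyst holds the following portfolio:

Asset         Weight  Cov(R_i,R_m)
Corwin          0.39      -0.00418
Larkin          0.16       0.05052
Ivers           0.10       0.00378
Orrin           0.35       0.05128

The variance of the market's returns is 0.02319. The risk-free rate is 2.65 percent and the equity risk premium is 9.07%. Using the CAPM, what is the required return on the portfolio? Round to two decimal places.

12.34%

β_Corwin = -0.00418 / 0.02319 = -0.1803
β_Larkin = 0.05052 / 0.02319 = 2.1785
β_Ivers = 0.00378 / 0.02319 = 0.1630
β_Orrin = 0.05128 / 0.02319 = 2.2113
β_P = Σ w_i β_i = 0.39×-0.1803 + 0.16×2.1785 + 0.10×0.1630 + 0.35×2.2113 = 1.0685
E(R_P) = R_f + β_P × MRP = 2.65% + 1.0685 × 9.07% = 12.34%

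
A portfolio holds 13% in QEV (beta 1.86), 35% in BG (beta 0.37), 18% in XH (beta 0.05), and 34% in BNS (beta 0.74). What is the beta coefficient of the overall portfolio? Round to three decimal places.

β_P = Σ w_i β_i = 0.13×1.86 + 0.35×0.37 + 0.18×0.05 + 0.34×0.74 = 0.6319

0.632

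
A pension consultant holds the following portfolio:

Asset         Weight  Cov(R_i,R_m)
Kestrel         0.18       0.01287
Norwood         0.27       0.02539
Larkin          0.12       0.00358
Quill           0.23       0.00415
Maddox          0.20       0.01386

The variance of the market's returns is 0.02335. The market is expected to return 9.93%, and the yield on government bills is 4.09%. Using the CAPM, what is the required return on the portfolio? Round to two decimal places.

β_Kestrel = 0.01287 / 0.02335 = 0.5512
β_Norwood = 0.02539 / 0.02335 = 1.0874
β_Larkin = 0.00358 / 0.02335 = 0.1533
β_Quill = 0.00415 / 0.02335 = 0.1777
β_Maddox = 0.01386 / 0.02335 = 0.5936
β_P = Σ w_i β_i = 0.18×0.5512 + 0.27×1.0874 + 0.12×0.1533 + 0.23×0.1777 + 0.20×0.5936 = 0.5708
MRP = 9.93% − 4.09% = 5.84%
E(R_P) = R_f + β_P × MRP = 4.09% + 0.5708 × 5.84% = 7.42%

7.42%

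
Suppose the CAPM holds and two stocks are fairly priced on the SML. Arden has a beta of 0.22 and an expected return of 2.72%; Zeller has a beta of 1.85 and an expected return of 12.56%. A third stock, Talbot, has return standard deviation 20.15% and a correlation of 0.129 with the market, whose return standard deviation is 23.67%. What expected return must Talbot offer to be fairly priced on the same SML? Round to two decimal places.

MRP = (12.56% − 2.72%) / (1.85 − 0.22) = 6.0368%
R_f = 2.72% − 0.22 × 6.0368% = 1.3919%
β_Talbot = ρ·σ_i/σ_m = 0.129 × 20.15 / 23.67 = 0.1098
E(R_Talbot) = R_f + β × MRP = 1.3919% + 0.1098 × 6.0368% = 2.05%

2.05%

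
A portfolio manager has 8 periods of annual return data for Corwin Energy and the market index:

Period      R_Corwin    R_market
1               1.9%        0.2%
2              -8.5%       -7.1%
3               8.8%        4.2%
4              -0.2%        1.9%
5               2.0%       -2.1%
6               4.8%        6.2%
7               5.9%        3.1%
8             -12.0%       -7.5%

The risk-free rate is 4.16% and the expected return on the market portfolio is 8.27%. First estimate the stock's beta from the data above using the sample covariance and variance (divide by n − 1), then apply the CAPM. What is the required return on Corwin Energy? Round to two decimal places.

Mean R_i = (1.9 − 8.5 + 8.8 − 0.2 + 2.0 + 4.8 + 5.9 − 12.0) / 8 = 0.3375%
Mean R_m = (0.2 − 7.1 + 4.2 + 1.9 − 2.1 + 6.2 + 3.1 − 7.5) / 8 = -0.1375%
Σ(R_i − R̄_i)(R_m − R̄_m) = 231.5313  ⇒  Cov = 231.5313 / 7 = 33.0759
Σ(R_m − R̄_m)² = 180.2588  ⇒  Var(R_m) = 180.2588 / 7 = 25.7513
β = Cov / Var(R_m) = 33.0759 / 25.7513 = 1.2844
MRP = 8.27% − 4.16% = 4.11%
E(R) = R_f + β × MRP = 4.16% + 1.2844 × 4.11% = 9.44%

9.44%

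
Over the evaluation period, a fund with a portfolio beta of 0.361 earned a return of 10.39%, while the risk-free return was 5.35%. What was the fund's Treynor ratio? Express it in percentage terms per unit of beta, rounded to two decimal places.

13.96%

Treynor = (R_P − R_f) / β_P = (10.39% − 5.35%) / 0.3610 = 5.04% / 0.3610 = 13.96%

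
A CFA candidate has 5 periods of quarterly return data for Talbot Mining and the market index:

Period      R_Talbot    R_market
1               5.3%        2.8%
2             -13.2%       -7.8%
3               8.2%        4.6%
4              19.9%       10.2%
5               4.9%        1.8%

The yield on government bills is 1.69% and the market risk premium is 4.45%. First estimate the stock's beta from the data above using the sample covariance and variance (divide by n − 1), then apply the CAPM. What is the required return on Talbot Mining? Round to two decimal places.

Mean R_i = (5.3 − 13.2 + 8.2 + 19.9 + 4.9) / 5 = 5.0200%
Mean R_m = (2.8 − 7.8 + 4.6 + 10.2 + 1.8) / 5 = 2.3200%
Σ(R_i − R̄_i)(R_m − R̄_m) = 309.0880  ⇒  Cov = 309.0880 / 4 = 77.2720
Σ(R_m − R̄_m)² = 170.2080  ⇒  Var(R_m) = 170.2080 / 4 = 42.5520
β = Cov / Var(R_m) = 77.2720 / 42.5520 = 1.8159
E(R) = R_f + β × MRP = 1.69% + 1.8159 × 4.45% = 9.77%

9.77%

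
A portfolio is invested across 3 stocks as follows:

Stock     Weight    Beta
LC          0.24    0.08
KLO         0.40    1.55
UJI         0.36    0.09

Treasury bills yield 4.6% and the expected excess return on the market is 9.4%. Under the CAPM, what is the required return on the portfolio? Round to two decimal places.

β_P = Σ w_i β_i = 0.24×0.08 + 0.40×1.55 + 0.36×0.09 = 0.6716
E(R_P) = R_f + β_P × MRP = 4.6% + 0.6716 × 9.4% = 10.91%

10.91%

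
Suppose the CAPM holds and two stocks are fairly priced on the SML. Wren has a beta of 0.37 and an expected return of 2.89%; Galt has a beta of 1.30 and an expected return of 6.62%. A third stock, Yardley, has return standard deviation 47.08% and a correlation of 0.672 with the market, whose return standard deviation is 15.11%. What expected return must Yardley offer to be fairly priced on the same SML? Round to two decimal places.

9.80%

MRP = (6.62% − 2.89%) / (1.30 − 0.37) = 4.0108%
R_f = 2.89% − 0.37 × 4.0108% = 1.4060%
β_Yardley = ρ·σ_i/σ_m = 0.672 × 47.08 / 15.11 = 2.0938
E(R_Yardley) = R_f + β × MRP = 1.4060% + 2.0938 × 4.0108% = 9.80%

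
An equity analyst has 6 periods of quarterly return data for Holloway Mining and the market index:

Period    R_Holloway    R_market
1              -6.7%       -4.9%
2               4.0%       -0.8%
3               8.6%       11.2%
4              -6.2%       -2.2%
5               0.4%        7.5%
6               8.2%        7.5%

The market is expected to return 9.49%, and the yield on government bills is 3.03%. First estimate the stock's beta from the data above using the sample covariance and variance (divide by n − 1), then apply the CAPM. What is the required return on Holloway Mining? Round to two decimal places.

Mean R_i = (-6.7 + 4.0 + 8.6 − 6.2 + 0.4 + 8.2) / 6 = 1.3833%
Mean R_m = (-4.9 − 0.8 + 11.2 − 2.2 + 7.5 + 7.5) / 6 = 3.0500%
Σ(R_i − R̄_i)(R_m − R̄_m) = 178.7750  ⇒  Cov = 178.7750 / 5 = 35.7550
Σ(R_m − R̄_m)² = 211.6150  ⇒  Var(R_m) = 211.6150 / 5 = 42.3230
β = Cov / Var(R_m) = 35.7550 / 42.3230 = 0.8448
MRP = 9.49% − 3.03% = 6.46%
E(R) = R_f + β × MRP = 3.03% + 0.8448 × 6.46% = 8.49%

8.49%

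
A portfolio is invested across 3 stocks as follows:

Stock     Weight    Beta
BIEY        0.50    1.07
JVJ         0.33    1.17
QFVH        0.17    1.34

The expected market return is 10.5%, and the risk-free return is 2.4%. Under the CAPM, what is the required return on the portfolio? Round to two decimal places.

11.71%

β_P = Σ w_i β_i = 0.50×1.07 + 0.33×1.17 + 0.17×1.34 = 1.1489
MRP = 10.5% − 2.4% = 8.10%
E(R_P) = R_f + β_P × MRP = 2.4% + 1.1489 × 8.1% = 11.71%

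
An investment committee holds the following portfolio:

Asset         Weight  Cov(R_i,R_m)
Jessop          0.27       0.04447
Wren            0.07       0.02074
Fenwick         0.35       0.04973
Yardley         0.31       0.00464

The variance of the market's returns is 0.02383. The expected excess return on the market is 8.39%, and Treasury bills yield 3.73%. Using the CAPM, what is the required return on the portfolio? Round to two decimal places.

15.10%

β_Jessop = 0.04447 / 0.02383 = 1.8661
β_Wren = 0.02074 / 0.02383 = 0.8703
β_Fenwick = 0.04973 / 0.02383 = 2.0869
β_Yardley = 0.00464 / 0.02383 = 0.1947
β_P = Σ w_i β_i = 0.27×1.8661 + 0.07×0.8703 + 0.35×2.0869 + 0.31×0.1947 = 1.3555
E(R_P) = R_f + β_P × MRP = 3.73% + 1.3555 × 8.39% = 15.10%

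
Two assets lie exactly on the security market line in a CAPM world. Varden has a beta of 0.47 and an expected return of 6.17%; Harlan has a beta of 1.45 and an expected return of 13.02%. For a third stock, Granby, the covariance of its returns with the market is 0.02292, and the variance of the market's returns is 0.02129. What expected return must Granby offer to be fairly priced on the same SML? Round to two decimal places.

10.41%

MRP = (13.02% − 6.17%) / (1.45 − 0.47) = 6.9898%
R_f = 6.17% − 0.47 × 6.9898% = 2.8848%
β_Granby = Cov / Var(R_m) = 0.02292 / 0.02129 = 1.0766
E(R_Granby) = R_f + β × MRP = 2.8848% + 1.0766 × 6.9898% = 10.41%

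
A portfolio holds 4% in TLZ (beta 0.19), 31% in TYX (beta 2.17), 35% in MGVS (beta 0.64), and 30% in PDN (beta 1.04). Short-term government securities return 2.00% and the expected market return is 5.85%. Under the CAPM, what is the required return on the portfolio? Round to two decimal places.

6.68%

β_P = Σ w_i β_i = 0.04×0.19 + 0.31×2.17 + 0.35×0.64 + 0.30×1.04 = 1.2163
MRP = 5.85% − 2.00% = 3.85%
E(R_P) = R_f + β_P × MRP = 2.00% + 1.2163 × 3.85% = 6.68%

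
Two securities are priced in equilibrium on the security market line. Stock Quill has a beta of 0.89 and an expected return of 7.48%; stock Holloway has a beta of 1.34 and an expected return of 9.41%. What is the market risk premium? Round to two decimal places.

Both satisfy E(R) = R_f + β·MRP, so the slope of the SML is
MRP = (9.41% − 7.48%) / (1.34 − 0.89) = 1.93% / 0.45 = 4.2889%

4.29%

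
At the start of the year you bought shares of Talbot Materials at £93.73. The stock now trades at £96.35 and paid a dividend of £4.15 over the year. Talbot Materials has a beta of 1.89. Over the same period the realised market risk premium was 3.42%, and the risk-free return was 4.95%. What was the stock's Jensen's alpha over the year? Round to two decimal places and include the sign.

-4.19%

Realised HPR = (P1 + D1 − P0) / P0 = (96.35 + 4.15 − 93.73) / 93.73 = 6.77 / 93.73 = 7.2229%
CAPM required = R_f + β·MRP = 4.95% + 1.89 × 3.42% = 11.4138%
α = realised − required = 7.2229% − 11.4138% = -4.19%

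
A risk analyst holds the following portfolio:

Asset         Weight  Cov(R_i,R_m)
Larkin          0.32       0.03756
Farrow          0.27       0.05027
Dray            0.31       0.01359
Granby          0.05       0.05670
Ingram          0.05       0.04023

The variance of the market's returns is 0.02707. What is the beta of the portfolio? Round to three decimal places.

1.280

β_Larkin = 0.03756 / 0.02707 = 1.3875
β_Farrow = 0.05027 / 0.02707 = 1.8570
β_Dray = 0.01359 / 0.02707 = 0.5020
β_Granby = 0.05670 / 0.02707 = 2.0946
β_Ingram = 0.04023 / 0.02707 = 1.4861
β_P = Σ w_i β_i = 0.32×1.3875 + 0.27×1.8570 + 0.31×0.5020 + 0.05×2.0946 + 0.05×1.4861 = 1.2800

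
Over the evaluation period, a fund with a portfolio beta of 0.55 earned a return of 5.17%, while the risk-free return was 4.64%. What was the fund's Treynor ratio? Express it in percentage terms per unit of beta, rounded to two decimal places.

Treynor = (R_P − R_f) / β_P = (5.17% − 4.64%) / 0.5500 = 0.53% / 0.5500 = 0.96%

0.96%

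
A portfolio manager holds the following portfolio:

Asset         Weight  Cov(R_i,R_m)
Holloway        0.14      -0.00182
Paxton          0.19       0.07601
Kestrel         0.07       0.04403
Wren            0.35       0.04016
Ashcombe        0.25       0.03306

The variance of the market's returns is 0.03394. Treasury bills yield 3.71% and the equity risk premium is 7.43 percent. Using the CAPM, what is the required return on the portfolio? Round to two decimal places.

β_Holloway = -0.00182 / 0.03394 = -0.0536
β_Paxton = 0.07601 / 0.03394 = 2.2395
β_Kestrel = 0.04403 / 0.03394 = 1.2973
β_Wren = 0.04016 / 0.03394 = 1.1833
β_Ashcombe = 0.03306 / 0.03394 = 0.9741
β_P = Σ w_i β_i = 0.14×-0.0536 + 0.19×2.2395 + 0.07×1.2973 + 0.35×1.1833 + 0.25×0.9741 = 1.1665
E(R_P) = R_f + β_P × MRP = 3.71% + 1.1665 × 7.43% = 12.38%

12.38%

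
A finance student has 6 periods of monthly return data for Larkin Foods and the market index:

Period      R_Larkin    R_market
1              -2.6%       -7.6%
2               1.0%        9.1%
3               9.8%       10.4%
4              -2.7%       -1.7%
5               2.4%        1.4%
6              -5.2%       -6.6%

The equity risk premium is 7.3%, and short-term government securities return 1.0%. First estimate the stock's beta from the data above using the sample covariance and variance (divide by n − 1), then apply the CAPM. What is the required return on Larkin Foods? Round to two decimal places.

Mean R_i = (-2.6 + 1.0 + 9.8 − 2.7 + 2.4 − 5.2) / 6 = 0.4500%
Mean R_m = (-7.6 + 9.1 + 10.4 − 1.7 + 1.4 − 6.6) / 6 = 0.8333%
Σ(R_i − R̄_i)(R_m − R̄_m) = 170.8000  ⇒  Cov = 170.8000 / 5 = 34.1600
Σ(R_m − R̄_m)² = 292.9733  ⇒  Var(R_m) = 292.9733 / 5 = 58.5947
β = Cov / Var(R_m) = 34.1600 / 58.5947 = 0.5830
E(R) = R_f + β × MRP = 1.0% + 0.5830 × 7.3% = 5.26%

5.26%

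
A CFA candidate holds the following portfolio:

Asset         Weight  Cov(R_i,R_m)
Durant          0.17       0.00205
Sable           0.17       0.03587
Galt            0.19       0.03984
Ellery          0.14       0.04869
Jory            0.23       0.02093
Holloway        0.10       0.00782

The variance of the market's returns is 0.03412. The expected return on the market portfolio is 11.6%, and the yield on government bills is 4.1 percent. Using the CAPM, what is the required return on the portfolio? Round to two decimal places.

β_Durant = 0.00205 / 0.03412 = 0.0601
β_Sable = 0.03587 / 0.03412 = 1.0513
β_Galt = 0.03984 / 0.03412 = 1.1676
β_Ellery = 0.04869 / 0.03412 = 1.4270
β_Jory = 0.02093 / 0.03412 = 0.6134
β_Holloway = 0.00782 / 0.03412 = 0.2292
β_P = Σ w_i β_i = 0.17×0.0601 + 0.17×1.0513 + 0.19×1.1676 + 0.14×1.4270 + 0.23×0.6134 + 0.10×0.2292 = 0.7746
MRP = 11.6% − 4.1% = 7.50%
E(R_P) = R_f + β_P × MRP = 4.1% + 0.7746 × 7.5% = 9.91%

9.91%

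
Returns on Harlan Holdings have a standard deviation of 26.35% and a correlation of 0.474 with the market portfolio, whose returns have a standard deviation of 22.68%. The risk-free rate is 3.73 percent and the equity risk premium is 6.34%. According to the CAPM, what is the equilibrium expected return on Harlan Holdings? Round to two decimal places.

β = ρ × σ_i / σ_m = 0.474 × 26.35% / 22.68% = 0.5507
E(R) = 3.73% + 0.5507 × 6.34% = 7.22%

7.22%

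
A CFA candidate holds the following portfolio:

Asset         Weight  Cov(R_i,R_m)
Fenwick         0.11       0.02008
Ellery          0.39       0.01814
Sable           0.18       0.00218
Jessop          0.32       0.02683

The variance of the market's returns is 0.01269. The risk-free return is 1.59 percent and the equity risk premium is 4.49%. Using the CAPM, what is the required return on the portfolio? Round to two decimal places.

8.05%

β_Fenwick = 0.02008 / 0.01269 = 1.5823
β_Ellery = 0.01814 / 0.01269 = 1.4295
β_Sable = 0.00218 / 0.01269 = 0.1718
β_Jessop = 0.02683 / 0.01269 = 2.1143
β_P = Σ w_i β_i = 0.11×1.5823 + 0.39×1.4295 + 0.18×0.1718 + 0.32×2.1143 = 1.4391
E(R_P) = R_f + β_P × MRP = 1.59% + 1.4391 × 4.49% = 8.05%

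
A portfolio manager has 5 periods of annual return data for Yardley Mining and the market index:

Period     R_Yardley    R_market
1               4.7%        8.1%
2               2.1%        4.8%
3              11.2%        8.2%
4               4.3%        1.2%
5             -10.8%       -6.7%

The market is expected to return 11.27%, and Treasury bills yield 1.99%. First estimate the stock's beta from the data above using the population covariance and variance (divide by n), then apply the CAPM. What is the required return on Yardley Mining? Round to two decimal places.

Mean R_i = (4.7 + 2.1 + 11.2 + 4.3 − 10.8) / 5 = 2.3000%
Mean R_m = (8.1 + 4.8 + 8.2 + 1.2 − 6.7) / 5 = 3.1200%
Σ(R_i − R̄_i)(R_m − R̄_m) = 181.6300  ⇒  Cov = 181.6300 / 5 = 36.3260
Σ(R_m − R̄_m)² = 153.5480  ⇒  Var(R_m) = 153.5480 / 5 = 30.7096
β = Cov / Var(R_m) = 36.3260 / 30.7096 = 1.1829
MRP = 11.27% − 1.99% = 9.28%
E(R) = R_f + β × MRP = 1.99% + 1.1829 × 9.28% = 12.97%

12.97%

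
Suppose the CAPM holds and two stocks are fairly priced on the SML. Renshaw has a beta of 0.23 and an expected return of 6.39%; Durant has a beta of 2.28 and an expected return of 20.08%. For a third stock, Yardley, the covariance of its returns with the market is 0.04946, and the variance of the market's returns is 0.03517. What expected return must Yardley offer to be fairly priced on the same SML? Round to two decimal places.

14.25%

MRP = (20.08% − 6.39%) / (2.28 − 0.23) = 6.6780%
R_f = 6.39% − 0.23 × 6.6780% = 4.8541%
β_Yardley = Cov / Var(R_m) = 0.04946 / 0.03517 = 1.4063
E(R_Yardley) = R_f + β × MRP = 4.8541% + 1.4063 × 6.6780% = 14.25%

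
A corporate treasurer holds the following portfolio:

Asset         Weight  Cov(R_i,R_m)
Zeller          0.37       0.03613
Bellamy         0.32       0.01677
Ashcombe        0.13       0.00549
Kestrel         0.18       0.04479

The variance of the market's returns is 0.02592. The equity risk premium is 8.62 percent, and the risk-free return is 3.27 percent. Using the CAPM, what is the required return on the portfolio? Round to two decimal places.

12.42%

β_Zeller = 0.03613 / 0.02592 = 1.3939
β_Bellamy = 0.01677 / 0.02592 = 0.6470
β_Ashcombe = 0.00549 / 0.02592 = 0.2118
β_Kestrel = 0.04479 / 0.02592 = 1.7280
β_P = Σ w_i β_i = 0.37×1.3939 + 0.32×0.6470 + 0.13×0.2118 + 0.18×1.7280 = 1.0614
E(R_P) = R_f + β_P × MRP = 3.27% + 1.0614 × 8.62% = 12.42%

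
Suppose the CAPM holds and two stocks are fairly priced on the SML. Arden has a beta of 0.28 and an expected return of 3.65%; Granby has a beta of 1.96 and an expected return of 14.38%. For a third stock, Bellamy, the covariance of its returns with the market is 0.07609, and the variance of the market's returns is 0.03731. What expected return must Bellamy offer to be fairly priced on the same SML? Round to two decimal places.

MRP = (14.38% − 3.65%) / (1.96 − 0.28) = 6.3869%
R_f = 3.65% − 0.28 × 6.3869% = 1.8617%
β_Bellamy = Cov / Var(R_m) = 0.07609 / 0.03731 = 2.0394
E(R_Bellamy) = R_f + β × MRP = 1.8617% + 2.0394 × 6.3869% = 14.89%

14.89%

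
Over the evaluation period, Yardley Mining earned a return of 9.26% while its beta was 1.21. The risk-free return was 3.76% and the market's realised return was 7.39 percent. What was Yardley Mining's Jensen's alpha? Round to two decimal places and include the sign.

+1.11%

Market excess return = 7.39% − 3.76% = 3.63%
CAPM benchmark = R_f + β(R_m − R_f) = 3.76% + 1.21 × 3.63% = 8.1523%
α = actual − benchmark = 9.26% − 8.1523% = +1.11%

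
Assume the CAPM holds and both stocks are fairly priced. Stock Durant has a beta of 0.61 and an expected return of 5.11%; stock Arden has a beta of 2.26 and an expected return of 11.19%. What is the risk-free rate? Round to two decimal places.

Both satisfy E(R) = R_f + β·MRP, so the slope of the SML is
MRP = (11.19% − 5.11%) / (2.26 − 0.61) = 6.08% / 1.65 = 3.6848%
R_f = E(R_Durant) − β_Durant·MRP = 5.11% − 0.61 × 3.6848% = 2.8623%

2.86%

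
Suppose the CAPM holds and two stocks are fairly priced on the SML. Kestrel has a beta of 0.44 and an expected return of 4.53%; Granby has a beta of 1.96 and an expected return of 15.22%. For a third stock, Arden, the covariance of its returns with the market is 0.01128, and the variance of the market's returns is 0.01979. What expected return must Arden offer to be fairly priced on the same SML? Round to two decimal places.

MRP = (15.22% − 4.53%) / (1.96 − 0.44) = 7.0329%
R_f = 4.53% − 0.44 × 7.0329% = 1.4355%
β_Arden = Cov / Var(R_m) = 0.01128 / 0.01979 = 0.5700
E(R_Arden) = R_f + β × MRP = 1.4355% + 0.5700 × 7.0329% = 5.44%

5.44%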